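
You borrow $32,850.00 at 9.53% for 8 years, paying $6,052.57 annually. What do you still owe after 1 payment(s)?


Formula: Balance = PV*(1+r)^k - PMT*((1+r)^k - 1)/r
Growth: (1 + 0.0953)^1 = 1.0953
Accumulated factor: ((1+r)^k - 1)/r = 1.0
Balance = $32,850.00 * 1.0953 - $6,052.57 * 1.0
Balance = $29,928.04

$29,928.04


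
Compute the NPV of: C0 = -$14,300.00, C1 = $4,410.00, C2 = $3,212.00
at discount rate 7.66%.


Formula: NPV = C0 + C1/(1+r) + C2/(1+r)^2
Discount C1: $4,410.00 / (1 + 0.0766) = $4,096.23
Discount C2: $3,212.00 / (1 + 0.0766)^2 = $2,771.19
NPV = -$14,300.00 + $4,096.23 + $2,771.19 = -$7,432.58

-$7,432.58


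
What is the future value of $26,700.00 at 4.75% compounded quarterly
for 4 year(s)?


Formula: FV = P * (1 + r/m)^(m*t)
Period rate: r/m = 0.0475 / 4 = 0.011875
Total periods: m*t = 4 * 4 = 16
Growth factor: (1 + 0.011875)^16 = 1.207897
FV = $26,700.00 * 1.207897 = $32,250.85

$32,250.85


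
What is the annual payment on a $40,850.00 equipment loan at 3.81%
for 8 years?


Formula: PMT = PV * r / (1 - (1+r)^(-n))
Denominator: 1 - (1 + 0.0381)^(-8) = 0.258542
Numerator: $40,850.00 * 0.0381 = 1556.385
PMT = 1556.385 / 0.258542 = $6,019.85

$6,019.85


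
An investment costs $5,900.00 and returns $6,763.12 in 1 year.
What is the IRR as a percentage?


Formula: IRR = C1/C0 - 1
Substituting: IRR = $6,763.12 / $5,900.00 - 1
Ratio: 1.146292 - 1 = 0.146292
IRR = 14.6292%

14.6292%


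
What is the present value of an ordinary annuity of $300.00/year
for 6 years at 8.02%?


Formula: PV = PMT * (1 - (1+r)^(-n)) / r
Discount factor: (1 + 0.0802)^(-6) = 0.62947
Bracket: 1 - 0.62947 = 0.37053
PV = $300.00 * 0.37053 / 0.0802 = $1,386.02

$1,386.02


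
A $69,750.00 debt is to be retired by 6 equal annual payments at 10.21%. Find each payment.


Formula: PMT = PV * r / (1 - (1+r)^(-n))
Denominator: 1 - (1 + 0.1021)^(-6) = 0.441949
Numerator: $69,750.00 * 0.1021 = 7121.475
PMT = 7121.475 / 0.441949 = $16,113.80

$16,113.80


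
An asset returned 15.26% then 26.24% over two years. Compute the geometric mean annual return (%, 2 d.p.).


Formula: Geometric mean = ((1+r1)*(1+r2))^(1/2) - 1
Product: (1 + 0.1526) * (1 + 0.2624) = 1.1526 * 1.2624 = 1.455042
Square root: 1.455042^0.5 = 1.206251
Geometric mean = 1.206251 - 1 = 0.206251
As percentage: 20.63%

20.63%


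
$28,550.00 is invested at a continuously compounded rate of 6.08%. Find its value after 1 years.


Formula: FV = P * e^(r*t)
Exponent: r*t = 0.0608 * 1 = 0.0608
e^(0.0608) = 1.062686
FV = $28,550.00 * 1.062686 = $30,339.70

$30,339.70


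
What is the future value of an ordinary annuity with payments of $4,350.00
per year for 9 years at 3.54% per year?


Formula: FV = PMT * ((1+r)^n - 1) / r
Growth factor: (1 + 0.0354)^9 = 1.367645
Numerator: 1.367645 - 1 = 0.367645
FV = $4,350.00 * 0.367645 / 0.0354 = $45,176.74

$45,176.74


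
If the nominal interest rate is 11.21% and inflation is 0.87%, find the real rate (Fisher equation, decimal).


Formula: (1 + r_real) = (1 + r_nom) / (1 + inflation)
Substituting: (1 + r_real) = 1.1121 / 1.0087
(1 + r_real) = 1.102508
r_real = 1.102508 - 1 = 0.102508

0.102508


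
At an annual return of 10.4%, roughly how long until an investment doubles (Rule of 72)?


Formula: Years ≈ 72 / r
Substituting: Years ≈ 72 / 10.4
Years ≈ 6.9

6.9 years


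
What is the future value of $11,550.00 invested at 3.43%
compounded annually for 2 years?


Formula: FV = P * (1 + r)^n
Substituting: FV = $11,550.00 * (1 + 0.0343)^2
Growth factor: (1.0343)^2 = 1.069776
FV = $11,550.00 * 1.069776 = $12,355.92

$12,355.92


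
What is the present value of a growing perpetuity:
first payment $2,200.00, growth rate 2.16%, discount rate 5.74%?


Formula: PV = C / (r - g)
Spread: r - g = 0.0574 - 0.0216 = 0.0358
Substituting: PV = $2,200.00 / 0.0358
PV = $61,452.51

$61,452.51


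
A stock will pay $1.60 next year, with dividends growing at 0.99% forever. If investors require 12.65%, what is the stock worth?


Formula: P = D1 / (r - g)
Spread: r - g = 0.1265 - 0.0099 = 0.1166
Substituting: P = $1.60 / 0.1166
P = $13.72

$13.72


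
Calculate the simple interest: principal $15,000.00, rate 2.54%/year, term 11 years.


Formula: I = P * r * t
Substituting: I = $15,000.00 * 0.0254 * 11
Step: I = $15,000.00 * 0.2794
I = $4,191.00

$4,191.00


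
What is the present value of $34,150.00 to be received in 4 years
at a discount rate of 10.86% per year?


Formula: PV = FV / (1 + r)^n
Substituting: PV = $34,150.00 / (1 + 0.1086)^4
Discount factor: (1.1086)^4 = 1.510426
PV = $34,150.00 / 1.510426 = $22,609.51

$22,609.51


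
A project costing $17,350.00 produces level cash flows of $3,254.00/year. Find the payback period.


Formula: Payback = investment / annual cash flow
Substituting: Payback = $17,350.00 / $3,254.00
Payback = 5.3319 years

5.3319 years


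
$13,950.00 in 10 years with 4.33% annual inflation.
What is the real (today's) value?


Formula: Real value = nominal / (1 + inflation)^years
Price level: (1 + 0.0433)^10 = 1.52789
Real value = $13,950.00 / 1.52789 = $9,130.24

$9,130.24


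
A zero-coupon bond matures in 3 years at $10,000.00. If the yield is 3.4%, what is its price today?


Formula: Price = FV / (1 + r)^n
Substituting: Price = $10,000.00 / (1 + 0.034)^3
Discount factor: (1.034)^3 = 1.105507
Price = $10,000.00 / 1.105507 = $9,045.62

$9,045.62


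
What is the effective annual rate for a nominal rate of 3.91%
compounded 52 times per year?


Formula: EAR = (1 + r/m)^m - 1
Period rate: r/m = 0.0391 / 52 = 0.000752
Compounding: (1 + 0.000752)^52 = 1.039859
EAR = 1.039859 - 1 = 0.039859

0.039859


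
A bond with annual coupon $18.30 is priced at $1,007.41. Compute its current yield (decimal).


Formula: Current yield = annual coupon / price
Substituting: CY = $18.30 / $1,007.41
CY = 0.018165

0.018165


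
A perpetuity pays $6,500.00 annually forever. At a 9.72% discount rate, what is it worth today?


Formula: PV = C / r
Substituting: PV = $6,500.00 / 0.0972
PV = $66,872.43

$66,872.43


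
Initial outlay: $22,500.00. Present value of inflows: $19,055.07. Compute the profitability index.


Formula: PI = PV(cash flows) / initial investment
Substituting: PI = $19,055.07 / $22,500.00
PI = 0.8469

0.8469


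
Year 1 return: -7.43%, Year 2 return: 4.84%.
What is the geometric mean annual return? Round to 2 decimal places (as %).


Formula: Geometric mean = ((1+r1)*(1+r2))^(1/2) - 1
Product: (1 + -0.0743) * (1 + 0.0484) = 0.9257 * 1.0484 = 0.970504
Square root: 0.970504^0.5 = 0.985142
Geometric mean = 0.985142 - 1 = -0.014858
As percentage: -1.49%

-1.49%


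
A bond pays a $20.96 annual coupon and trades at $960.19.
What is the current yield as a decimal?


Formula: Current yield = annual coupon / price
Substituting: CY = $20.96 / $960.19
CY = 0.021829

0.021829


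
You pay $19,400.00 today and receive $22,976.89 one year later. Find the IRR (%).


Formula: IRR = C1/C0 - 1
Substituting: IRR = $22,976.89 / $19,400.00 - 1
Ratio: 1.184376 - 1 = 0.184376
IRR = 18.4376%

18.4376%


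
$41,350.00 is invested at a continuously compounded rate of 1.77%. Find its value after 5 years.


Formula: FV = P * e^(r*t)
Exponent: r*t = 0.0177 * 5 = 0.0885
e^(0.0885) = 1.092534
FV = $41,350.00 * 1.092534 = $45,176.29

$45,176.29


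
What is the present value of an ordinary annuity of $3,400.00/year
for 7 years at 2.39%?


Formula: PV = PMT * (1 - (1+r)^(-n)) / r
Discount factor: (1 + 0.0239)^(-7) = 0.847612
Bracket: 1 - 0.847612 = 0.152388
PV = $3,400.00 * 0.152388 / 0.0239 = $21,678.60

$21,678.60


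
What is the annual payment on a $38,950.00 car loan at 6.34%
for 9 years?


Formula: PMT = PV * r / (1 - (1+r)^(-n))
Denominator: 1 - (1 + 0.0634)^(-9) = 0.424918
Numerator: $38,950.00 * 0.0634 = 2469.43
PMT = 2469.43 / 0.424918 = $5,811.55

$5,811.55


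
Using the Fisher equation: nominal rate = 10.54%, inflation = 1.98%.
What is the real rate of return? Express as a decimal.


Formula: (1 + r_real) = (1 + r_nom) / (1 + inflation)
Substituting: (1 + r_real) = 1.1054 / 1.0198
(1 + r_real) = 1.083938
r_real = 1.083938 - 1 = 0.083938

0.083938


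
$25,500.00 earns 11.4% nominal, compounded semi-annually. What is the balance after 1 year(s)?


Formula: FV = P * (1 + r/m)^(m*t)
Period rate: r/m = 0.114 / 2 = 0.057
Total periods: m*t = 2 * 1 = 2
Growth factor: (1 + 0.057)^2 = 1.117249
FV = $25,500.00 * 1.117249 = $28,489.85

$28,489.85


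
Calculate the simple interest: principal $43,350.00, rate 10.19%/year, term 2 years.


Formula: I = P * r * t
Substituting: I = $43,350.00 * 0.1019 * 2
Step: I = $43,350.00 * 0.2038
I = $8,834.73

$8,834.73


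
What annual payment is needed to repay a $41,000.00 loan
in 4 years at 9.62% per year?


Formula: PMT = PV * r / (1 - (1+r)^(-n))
Denominator: 1 - (1 + 0.0962)^(-4) = 0.307466
Numerator: $41,000.00 * 0.0962 = 3944.2
PMT = 3944.2 / 0.307466 = $12,828.07

$12,828.07


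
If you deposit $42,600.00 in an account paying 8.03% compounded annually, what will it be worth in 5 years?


Formula: FV = P * (1 + r)^n
Substituting: FV = $42,600.00 * (1 + 0.0803)^5
Growth factor: (1.0803)^5 = 1.47137
FV = $42,600.00 * 1.47137 = $62,680.36

$62,680.36


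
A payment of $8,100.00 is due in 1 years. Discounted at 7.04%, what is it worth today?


Formula: PV = FV / (1 + r)^n
Substituting: PV = $8,100.00 / (1 + 0.0704)^1
Discount factor: (1.0704)^1 = 1.0704
PV = $8,100.00 / 1.0704 = $7,567.26

$7,567.26


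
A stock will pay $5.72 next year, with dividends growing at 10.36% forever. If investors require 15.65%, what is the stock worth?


Formula: P = D1 / (r - g)
Spread: r - g = 0.1565 - 0.1036 = 0.0529
Substituting: P = $5.72 / 0.0529
P = $108.13

$108.13


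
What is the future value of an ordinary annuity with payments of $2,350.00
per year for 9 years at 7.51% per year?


Formula: FV = PMT * ((1+r)^n - 1) / r
Growth factor: (1 + 0.0751)^9 = 1.918844
Numerator: 1.918844 - 1 = 0.918844
FV = $2,350.00 * 0.918844 / 0.0751 = $28,752.12

$28,752.12


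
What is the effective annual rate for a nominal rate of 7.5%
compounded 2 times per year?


Formula: EAR = (1 + r/m)^m - 1
Period rate: r/m = 0.075 / 2 = 0.0375
Compounding: (1 + 0.0375)^2 = 1.076406
EAR = 1.076406 - 1 = 0.076406

0.076406


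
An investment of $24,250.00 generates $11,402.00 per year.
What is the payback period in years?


Formula: Payback = investment / annual cash flow
Substituting: Payback = $24,250.00 / $11,402.00
Payback = 2.1268 years

2.1268 years


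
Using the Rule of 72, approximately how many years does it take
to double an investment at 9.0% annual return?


Formula: Years ≈ 72 / r
Substituting: Years ≈ 72 / 9.0
Years ≈ 8.0

8.0 years


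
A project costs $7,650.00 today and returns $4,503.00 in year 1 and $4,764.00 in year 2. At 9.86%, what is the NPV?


Formula: NPV = C0 + C1/(1+r) + C2/(1+r)^2
Discount C1: $4,503.00 / (1 + 0.0986) = $4,098.85
Discount C2: $4,764.00 / (1 + 0.0986)^2 = $3,947.23
NPV = -$7,650.00 + $4,098.85 + $3,947.23 = $396.08

$396.08


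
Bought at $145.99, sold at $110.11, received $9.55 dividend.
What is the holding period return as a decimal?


Formula: HPR = (P1 - P0 + D) / P0
Gain: $110.11 - $145.99 + $9.55 = -$26.33
HPR = -$26.33 / $145.99 = -0.1804

-0.1804


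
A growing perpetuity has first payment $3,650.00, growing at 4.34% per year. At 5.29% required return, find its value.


Formula: PV = C / (r - g)
Spread: r - g = 0.0529 - 0.0434 = 0.0095
Substituting: PV = $3,650.00 / 0.0095
PV = $384,210.53

$384,210.53


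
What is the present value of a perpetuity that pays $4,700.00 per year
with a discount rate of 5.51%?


Formula: PV = C / r
Substituting: PV = $4,700.00 / 0.0551
PV = $85,299.46

$85,299.46


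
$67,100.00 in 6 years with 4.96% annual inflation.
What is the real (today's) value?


Formula: Real value = nominal / (1 + inflation)^years
Price level: (1 + 0.0496)^6 = 1.337035
Real value = $67,100.00 / 1.337035 = $50,185.65

$50,185.65


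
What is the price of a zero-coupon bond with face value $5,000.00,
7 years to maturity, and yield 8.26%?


Formula: Price = FV / (1 + r)^n
Substituting: Price = $5,000.00 / (1 + 0.0826)^7
Discount factor: (1.0826)^7 = 1.742915
Price = $5,000.00 / 1.742915 = $2,868.76

$2,868.76


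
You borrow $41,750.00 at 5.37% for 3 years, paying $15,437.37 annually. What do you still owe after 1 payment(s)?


Formula: Balance = PV*(1+r)^k - PMT*((1+r)^k - 1)/r
Growth: (1 + 0.0537)^1 = 1.0537
Accumulated factor: ((1+r)^k - 1)/r = 1.0
Balance = $41,750.00 * 1.0537 - $15,437.37 * 1.0
Balance = $28,554.61

$28,554.61


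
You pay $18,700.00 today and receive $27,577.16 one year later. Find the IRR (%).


Formula: IRR = C1/C0 - 1
Substituting: IRR = $27,577.16 / $18,700.00 - 1
Ratio: 1.474714 - 1 = 0.474714
IRR = 47.4714%

47.4714%


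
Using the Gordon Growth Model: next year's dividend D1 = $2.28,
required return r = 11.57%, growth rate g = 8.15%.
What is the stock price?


Formula: P = D1 / (r - g)
Spread: r - g = 0.1157 - 0.0815 = 0.0342
Substituting: P = $2.28 / 0.0342
P = $66.67

$66.67


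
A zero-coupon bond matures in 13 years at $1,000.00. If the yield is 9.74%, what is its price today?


Formula: Price = FV / (1 + r)^n
Substituting: Price = $1,000.00 / (1 + 0.0974)^13
Discount factor: (1.0974)^13 = 3.347684
Price = $1,000.00 / 3.347684 = $298.71

$298.71


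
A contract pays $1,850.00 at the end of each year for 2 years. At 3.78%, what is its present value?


Formula: PV = PMT * (1 - (1+r)^(-n)) / r
Discount factor: (1 + 0.0378)^(-2) = 0.92848
Bracket: 1 - 0.92848 = 0.07152
PV = $1,850.00 * 0.07152 / 0.0378 = $3,500.31

$3,500.31


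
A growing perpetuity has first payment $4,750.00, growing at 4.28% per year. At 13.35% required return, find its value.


Formula: PV = C / (r - g)
Spread: r - g = 0.1335 - 0.0428 = 0.0907
Substituting: PV = $4,750.00 / 0.0907
PV = $52,370.45

$52,370.45


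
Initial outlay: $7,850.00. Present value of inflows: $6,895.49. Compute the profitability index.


Formula: PI = PV(cash flows) / initial investment
Substituting: PI = $6,895.49 / $7,850.00
PI = 0.8784

0.8784


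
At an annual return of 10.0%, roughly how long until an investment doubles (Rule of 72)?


Formula: Years ≈ 72 / r
Substituting: Years ≈ 72 / 10.0
Years ≈ 7.2

7.2 years


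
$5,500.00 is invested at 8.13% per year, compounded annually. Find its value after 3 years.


Formula: FV = P * (1 + r)^n
Substituting: FV = $5,500.00 * (1 + 0.0813)^3
Growth factor: (1.0813)^3 = 1.264266
FV = $5,500.00 * 1.264266 = $6,953.47

$6,953.47


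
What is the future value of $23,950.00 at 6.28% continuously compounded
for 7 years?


Formula: FV = P * e^(r*t)
Exponent: r*t = 0.0628 * 7 = 0.4396
e^(0.4396) = 1.552086
FV = $23,950.00 * 1.552086 = $37,172.47

$37,172.47


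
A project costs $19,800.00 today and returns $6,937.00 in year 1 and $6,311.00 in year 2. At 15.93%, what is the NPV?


Formula: NPV = C0 + C1/(1+r) + C2/(1+r)^2
Discount C1: $6,937.00 / (1 + 0.1593) = $5,983.78
Discount C2: $6,311.00 / (1 + 0.1593)^2 = $4,695.77
NPV = -$19,800.00 + $5,983.78 + $4,695.77 = -$9,120.45

-$9,120.45


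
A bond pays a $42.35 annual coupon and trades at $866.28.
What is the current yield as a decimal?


Formula: Current yield = annual coupon / price
Substituting: CY = $42.35 / $866.28
CY = 0.048887

0.048887


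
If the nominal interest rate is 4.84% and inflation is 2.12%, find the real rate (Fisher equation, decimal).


Formula: (1 + r_real) = (1 + r_nom) / (1 + inflation)
Substituting: (1 + r_real) = 1.0484 / 1.0212
(1 + r_real) = 1.026635
r_real = 1.026635 - 1 = 0.026635

0.026635


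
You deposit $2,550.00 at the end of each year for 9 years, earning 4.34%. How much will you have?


Formula: FV = PMT * ((1+r)^n - 1) / r
Growth factor: (1 + 0.0434)^9 = 1.465742
Numerator: 1.465742 - 1 = 0.465742
FV = $2,550.00 * 0.465742 / 0.0434 = $27,365.02

$27,365.02


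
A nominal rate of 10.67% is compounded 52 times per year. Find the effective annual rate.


Formula: EAR = (1 + r/m)^m - 1
Period rate: r/m = 0.1067 / 52 = 0.002052
Compounding: (1 + 0.002052)^52 = 1.112479
EAR = 1.112479 - 1 = 0.112479

0.112479


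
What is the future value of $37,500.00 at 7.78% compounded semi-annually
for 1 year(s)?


Formula: FV = P * (1 + r/m)^(m*t)
Period rate: r/m = 0.0778 / 2 = 0.0389
Total periods: m*t = 2 * 1 = 2
Growth factor: (1 + 0.0389)^2 = 1.079313
FV = $37,500.00 * 1.079313 = $40,474.25

$40,474.25


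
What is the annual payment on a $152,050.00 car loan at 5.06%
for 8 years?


Formula: PMT = PV * r / (1 - (1+r)^(-n))
Denominator: 1 - (1 + 0.0506)^(-8) = 0.326247
Numerator: $152,050.00 * 0.0506 = 7693.73
PMT = 7693.73 / 0.326247 = $23,582.54

$23,582.54


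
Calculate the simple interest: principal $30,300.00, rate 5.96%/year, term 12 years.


Formula: I = P * r * t
Substituting: I = $30,300.00 * 0.0596 * 12
Step: I = $30,300.00 * 0.7152
I = $21,670.56

$21,670.56


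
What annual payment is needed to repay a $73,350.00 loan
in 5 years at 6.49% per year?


Formula: PMT = PV * r / (1 - (1+r)^(-n))
Denominator: 1 - (1 + 0.0649)^(-5) = 0.269776
Numerator: $73,350.00 * 0.0649 = 4760.415
PMT = 4760.415 / 0.269776 = $17,645.78

$17,645.78


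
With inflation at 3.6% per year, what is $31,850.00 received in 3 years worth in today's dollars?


Formula: Real value = nominal / (1 + inflation)^years
Price level: (1 + 0.036)^3 = 1.111935
Real value = $31,850.00 / 1.111935 = $28,643.77

$28,643.77


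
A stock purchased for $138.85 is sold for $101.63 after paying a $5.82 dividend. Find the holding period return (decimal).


Formula: HPR = (P1 - P0 + D) / P0
Gain: $101.63 - $138.85 + $5.82 = -$31.40
HPR = -$31.40 / $138.85 = -0.2261

-0.2261


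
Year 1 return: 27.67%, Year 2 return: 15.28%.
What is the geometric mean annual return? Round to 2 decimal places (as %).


Formula: Geometric mean = ((1+r1)*(1+r2))^(1/2) - 1
Product: (1 + 0.2767) * (1 + 0.1528) = 1.2767 * 1.1528 = 1.47178
Square root: 1.47178^0.5 = 1.213169
Geometric mean = 1.213169 - 1 = 0.213169
As percentage: 21.32%

21.32%


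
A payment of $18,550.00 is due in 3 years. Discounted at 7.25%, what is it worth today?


Formula: PV = FV / (1 + r)^n
Substituting: PV = $18,550.00 / (1 + 0.0725)^3
Discount factor: (1.0725)^3 = 1.23365
PV = $18,550.00 / 1.23365 = $15,036.68

$15,036.68


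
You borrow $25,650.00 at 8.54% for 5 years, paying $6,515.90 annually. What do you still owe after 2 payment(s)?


Formula: Balance = PV*(1+r)^k - PMT*((1+r)^k - 1)/r
Growth: (1 + 0.0854)^2 = 1.178093
Accumulated factor: ((1+r)^k - 1)/r = 2.0854
Balance = $25,650.00 * 1.178093 - $6,515.90 * 2.0854
Balance = $16,629.83

$16,629.83


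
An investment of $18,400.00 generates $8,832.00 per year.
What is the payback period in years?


Formula: Payback = investment / annual cash flow
Substituting: Payback = $18,400.00 / $8,832.00
Payback = 2.0833 years

2.0833 years


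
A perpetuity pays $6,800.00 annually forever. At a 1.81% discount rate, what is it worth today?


Formula: PV = C / r
Substituting: PV = $6,800.00 / 0.0181
PV = $375,690.61

$375,690.61


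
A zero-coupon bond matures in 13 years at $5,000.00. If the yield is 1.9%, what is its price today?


Formula: Price = FV / (1 + r)^n
Substituting: Price = $5,000.00 / (1 + 0.019)^13
Discount factor: (1.019)^13 = 1.277216
Price = $5,000.00 / 1.277216 = $3,914.76

$3,914.76


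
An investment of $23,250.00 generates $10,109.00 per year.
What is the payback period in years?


Formula: Payback = investment / annual cash flow
Substituting: Payback = $23,250.00 / $10,109.00
Payback = 2.2999 years

2.2999 years


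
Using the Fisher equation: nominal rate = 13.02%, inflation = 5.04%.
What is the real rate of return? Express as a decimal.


Formula: (1 + r_real) = (1 + r_nom) / (1 + inflation)
Substituting: (1 + r_real) = 1.1302 / 1.0504
(1 + r_real) = 1.075971
r_real = 1.075971 - 1 = 0.075971

0.075971


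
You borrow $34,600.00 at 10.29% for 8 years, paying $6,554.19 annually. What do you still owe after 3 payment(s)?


Formula: Balance = PV*(1+r)^k - PMT*((1+r)^k - 1)/r
Growth: (1 + 0.1029)^3 = 1.341555
Accumulated factor: ((1+r)^k - 1)/r = 3.319288
Balance = $34,600.00 * 1.341555 - $6,554.19 * 3.319288
Balance = $24,662.55

$24,662.55


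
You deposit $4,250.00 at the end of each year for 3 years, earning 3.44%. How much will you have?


Formula: FV = PMT * ((1+r)^n - 1) / r
Growth factor: (1 + 0.0344)^3 = 1.106791
Numerator: 1.106791 - 1 = 0.106791
FV = $4,250.00 * 0.106791 / 0.0344 = $13,193.63

$13,193.63


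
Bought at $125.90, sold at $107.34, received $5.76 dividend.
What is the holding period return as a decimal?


Formula: HPR = (P1 - P0 + D) / P0
Gain: $107.34 - $125.90 + $5.76 = -$12.80
HPR = -$12.80 / $125.90 = -0.1017

-0.1017


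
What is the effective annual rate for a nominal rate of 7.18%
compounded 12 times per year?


Formula: EAR = (1 + r/m)^m - 1
Period rate: r/m = 0.0718 / 12 = 0.005983
Compounding: (1 + 0.005983)^12 = 1.074211
EAR = 1.074211 - 1 = 0.074211

0.074211


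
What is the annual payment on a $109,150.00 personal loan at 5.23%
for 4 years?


Formula: PMT = PV * r / (1 - (1+r)^(-n))
Denominator: 1 - (1 + 0.0523)^(-4) = 0.184467
Numerator: $109,150.00 * 0.0523 = 5708.545
PMT = 5708.545 / 0.184467 = $30,946.21

$30,946.21


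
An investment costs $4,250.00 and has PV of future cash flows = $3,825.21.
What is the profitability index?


Formula: PI = PV(cash flows) / initial investment
Substituting: PI = $3,825.21 / $4,250.00
PI = 0.9

0.9


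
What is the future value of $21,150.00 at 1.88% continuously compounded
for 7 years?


Formula: FV = P * e^(r*t)
Exponent: r*t = 0.0188 * 7 = 0.1316
e^(0.1316) = 1.140652
FV = $21,150.00 * 1.140652 = $24,124.79

$24,124.79


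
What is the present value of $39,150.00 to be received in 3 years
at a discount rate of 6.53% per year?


Formula: PV = FV / (1 + r)^n
Substituting: PV = $39,150.00 / (1 + 0.0653)^3
Discount factor: (1.0653)^3 = 1.208971
PV = $39,150.00 / 1.208971 = $32,382.92

$32,382.92


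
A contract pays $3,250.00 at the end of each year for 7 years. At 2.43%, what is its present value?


Formula: PV = PMT * (1 - (1+r)^(-n)) / r
Discount factor: (1 + 0.0243)^(-7) = 0.845298
Bracket: 1 - 0.845298 = 0.154702
PV = $3,250.00 * 0.154702 / 0.0243 = $20,690.61

$20,690.61


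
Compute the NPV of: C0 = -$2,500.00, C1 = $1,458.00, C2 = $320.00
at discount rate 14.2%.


Formula: NPV = C0 + C1/(1+r) + C2/(1+r)^2
Discount C1: $1,458.00 / (1 + 0.142) = $1,276.71
Discount C2: $320.00 / (1 + 0.142)^2 = $245.37
NPV = -$2,500.00 + $1,276.71 + $245.37 = -$977.92

-$977.92


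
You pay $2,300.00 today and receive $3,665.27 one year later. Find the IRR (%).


Formula: IRR = C1/C0 - 1
Substituting: IRR = $3,665.27 / $2,300.00 - 1
Ratio: 1.593596 - 1 = 0.593596
IRR = 59.3596%

59.3596%


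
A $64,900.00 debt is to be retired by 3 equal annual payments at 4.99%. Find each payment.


Formula: PMT = PV * r / (1 - (1+r)^(-n))
Denominator: 1 - (1 + 0.0499)^(-3) = 0.135916
Numerator: $64,900.00 * 0.0499 = 3238.51
PMT = 3238.51 / 0.135916 = $23,827.37

$23,827.37


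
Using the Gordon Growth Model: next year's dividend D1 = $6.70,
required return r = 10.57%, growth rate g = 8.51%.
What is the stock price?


Formula: P = D1 / (r - g)
Spread: r - g = 0.1057 - 0.0851 = 0.0206
Substituting: P = $6.70 / 0.0206
P = $325.24

$325.24


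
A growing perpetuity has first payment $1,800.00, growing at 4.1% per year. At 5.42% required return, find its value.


Formula: PV = C / (r - g)
Spread: r - g = 0.0542 - 0.041 = 0.0132
Substituting: PV = $1,800.00 / 0.0132
PV = $136,363.64

$136,363.64


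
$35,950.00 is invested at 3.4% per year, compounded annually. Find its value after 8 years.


Formula: FV = P * (1 + r)^n
Substituting: FV = $35,950.00 * (1 + 0.034)^8
Growth factor: (1.034)^8 = 1.306665
FV = $35,950.00 * 1.306665 = $46,974.61

$46,974.61


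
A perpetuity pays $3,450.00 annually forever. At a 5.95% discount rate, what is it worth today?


Formula: PV = C / r
Substituting: PV = $3,450.00 / 0.0595
PV = $57,983.19

$57,983.19


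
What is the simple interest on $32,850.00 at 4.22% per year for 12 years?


Formula: I = P * r * t
Substituting: I = $32,850.00 * 0.0422 * 12
Step: I = $32,850.00 * 0.5064
I = $16,635.24

$16,635.24


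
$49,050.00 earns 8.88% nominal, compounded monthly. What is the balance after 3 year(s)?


Formula: FV = P * (1 + r/m)^(m*t)
Period rate: r/m = 0.0888 / 12 = 0.0074
Total periods: m*t = 12 * 3 = 36
Growth factor: (1 + 0.0074)^36 = 1.303977
FV = $49,050.00 * 1.303977 = $63,960.09

$63,960.09


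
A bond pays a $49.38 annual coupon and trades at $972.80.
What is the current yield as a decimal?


Formula: Current yield = annual coupon / price
Substituting: CY = $49.38 / $972.80
CY = 0.050761

0.050761


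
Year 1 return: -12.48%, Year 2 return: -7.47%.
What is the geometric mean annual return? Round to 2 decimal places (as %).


Formula: Geometric mean = ((1+r1)*(1+r2))^(1/2) - 1
Product: (1 + -0.1248) * (1 + -0.0747) = 0.8752 * 0.9253 = 0.809823
Square root: 0.809823^0.5 = 0.899901
Geometric mean = 0.899901 - 1 = -0.100099
As percentage: -10.01%

-10.01%


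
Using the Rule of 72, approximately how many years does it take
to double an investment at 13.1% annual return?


Formula: Years ≈ 72 / r
Substituting: Years ≈ 72 / 13.1
Years ≈ 5.5

5.5 years


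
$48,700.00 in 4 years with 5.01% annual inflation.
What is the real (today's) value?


Formula: Real value = nominal / (1 + inflation)^years
Price level: (1 + 0.0501)^4 = 1.215969
Real value = $48,700.00 / 1.215969 = $40,050.35

$40,050.35


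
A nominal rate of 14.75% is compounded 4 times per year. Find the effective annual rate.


Formula: EAR = (1 + r/m)^m - 1
Period rate: r/m = 0.1475 / 4 = 0.036875
Compounding: (1 + 0.036875)^4 = 1.155861
EAR = 1.155861 - 1 = 0.155861

0.155861


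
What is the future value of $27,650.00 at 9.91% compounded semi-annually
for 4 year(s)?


Formula: FV = P * (1 + r/m)^(m*t)
Period rate: r/m = 0.0991 / 2 = 0.04955
Total periods: m*t = 2 * 4 = 8
Growth factor: (1 + 0.04955)^8 = 1.472397
FV = $27,650.00 * 1.472397 = $40,711.79

$40,711.79


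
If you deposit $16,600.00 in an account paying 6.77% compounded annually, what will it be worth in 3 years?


Formula: FV = P * (1 + r)^n
Substituting: FV = $16,600.00 * (1 + 0.0677)^3
Growth factor: (1.0677)^3 = 1.21716
FV = $16,600.00 * 1.21716 = $20,204.86

$20,204.86


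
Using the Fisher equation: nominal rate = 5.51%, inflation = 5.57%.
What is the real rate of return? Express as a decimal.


Formula: (1 + r_real) = (1 + r_nom) / (1 + inflation)
Substituting: (1 + r_real) = 1.0551 / 1.0557
(1 + r_real) = 0.999432
r_real = 0.999432 - 1 = -0.000568

-0.000568


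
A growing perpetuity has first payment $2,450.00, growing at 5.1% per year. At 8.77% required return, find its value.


Formula: PV = C / (r - g)
Spread: r - g = 0.0877 - 0.051 = 0.0367
Substituting: PV = $2,450.00 / 0.0367
PV = $66,757.49

$66,757.49


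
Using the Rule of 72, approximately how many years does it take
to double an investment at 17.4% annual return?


Formula: Years ≈ 72 / r
Substituting: Years ≈ 72 / 17.4
Years ≈ 4.1

4.1 years


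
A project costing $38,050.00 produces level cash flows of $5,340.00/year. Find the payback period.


Formula: Payback = investment / annual cash flow
Substituting: Payback = $38,050.00 / $5,340.00
Payback = 7.1255 years

7.1255 years


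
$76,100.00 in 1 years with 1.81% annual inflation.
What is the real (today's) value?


Formula: Real value = nominal / (1 + inflation)^years
Price level: (1 + 0.0181)^1 = 1.0181
Real value = $76,100.00 / 1.0181 = $74,747.08

$74,747.08


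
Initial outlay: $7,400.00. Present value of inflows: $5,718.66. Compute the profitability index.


Formula: PI = PV(cash flows) / initial investment
Substituting: PI = $5,718.66 / $7,400.00
PI = 0.7728

0.7728


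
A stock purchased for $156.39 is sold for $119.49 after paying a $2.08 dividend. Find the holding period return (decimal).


Formula: HPR = (P1 - P0 + D) / P0
Gain: $119.49 - $156.39 + $2.08 = -$34.82
HPR = -$34.82 / $156.39 = -0.2226

-0.2226


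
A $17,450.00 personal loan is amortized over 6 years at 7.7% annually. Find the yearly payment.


Formula: PMT = PV * r / (1 - (1+r)^(-n))
Denominator: 1 - (1 + 0.077)^(-6) = 0.359225
Numerator: $17,450.00 * 0.077 = 1343.65
PMT = 1343.65 / 0.359225 = $3,740.42

$3,740.42


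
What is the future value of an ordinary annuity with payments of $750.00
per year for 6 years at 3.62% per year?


Formula: FV = PMT * ((1+r)^n - 1) / r
Growth factor: (1 + 0.0362)^6 = 1.237831
Numerator: 1.237831 - 1 = 0.237831
FV = $750.00 * 0.237831 / 0.0362 = $4,927.45

$4,927.45


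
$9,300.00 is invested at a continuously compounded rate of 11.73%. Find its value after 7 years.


Formula: FV = P * e^(r*t)
Exponent: r*t = 0.1173 * 7 = 0.8211
e^(0.8211) = 2.272999
FV = $9,300.00 * 2.272999 = $21,138.89

$21,138.89


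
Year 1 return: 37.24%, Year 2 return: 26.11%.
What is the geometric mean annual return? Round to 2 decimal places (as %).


Formula: Geometric mean = ((1+r1)*(1+r2))^(1/2) - 1
Product: (1 + 0.3724) * (1 + 0.2611) = 1.3724 * 1.2611 = 1.730734
Square root: 1.730734^0.5 = 1.315574
Geometric mean = 1.315574 - 1 = 0.315574
As percentage: 31.56%

31.56%


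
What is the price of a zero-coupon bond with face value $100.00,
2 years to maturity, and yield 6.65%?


Formula: Price = FV / (1 + r)^n
Substituting: Price = $100.00 / (1 + 0.0665)^2
Discount factor: (1.0665)^2 = 1.137422
Price = $100.00 / 1.137422 = $87.92

$87.92


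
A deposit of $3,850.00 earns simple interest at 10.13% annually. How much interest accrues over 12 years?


Formula: I = P * r * t
Substituting: I = $3,850.00 * 0.1013 * 12
Step: I = $3,850.00 * 1.2156
I = $4,680.06

$4,680.06


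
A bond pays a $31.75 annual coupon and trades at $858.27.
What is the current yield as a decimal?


Formula: Current yield = annual coupon / price
Substituting: CY = $31.75 / $858.27
CY = 0.036993

0.036993


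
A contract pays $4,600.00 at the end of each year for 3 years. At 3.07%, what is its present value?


Formula: PV = PMT * (1 - (1+r)^(-n)) / r
Discount factor: (1 + 0.0307)^(-3) = 0.913278
Bracket: 1 - 0.913278 = 0.086722
PV = $4,600.00 * 0.086722 / 0.0307 = $12,994.12

$12,994.12


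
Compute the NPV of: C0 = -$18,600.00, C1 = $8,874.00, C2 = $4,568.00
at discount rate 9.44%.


Formula: NPV = C0 + C1/(1+r) + C2/(1+r)^2
Discount C1: $8,874.00 / (1 + 0.0944) = $8,108.55
Discount C2: $4,568.00 / (1 + 0.0944)^2 = $3,813.94
NPV = -$18,600.00 + $8,108.55 + $3,813.94 = -$6,677.51

-$6,677.51


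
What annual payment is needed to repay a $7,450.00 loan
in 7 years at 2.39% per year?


Formula: PMT = PV * r / (1 - (1+r)^(-n))
Denominator: 1 - (1 + 0.0239)^(-7) = 0.152388
Numerator: $7,450.00 * 0.0239 = 178.055
PMT = 178.055 / 0.152388 = $1,168.43

$1,168.43


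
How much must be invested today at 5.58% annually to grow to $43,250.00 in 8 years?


Formula: PV = FV / (1 + r)^n
Substituting: PV = $43,250.00 / (1 + 0.0558)^8
Discount factor: (1.0558)^8 = 1.544021
PV = $43,250.00 / 1.544021 = $28,011.27

$28,011.27


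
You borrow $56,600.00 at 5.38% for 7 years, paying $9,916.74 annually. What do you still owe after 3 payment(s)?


Formula: Balance = PV*(1+r)^k - PMT*((1+r)^k - 1)/r
Growth: (1 + 0.0538)^3 = 1.170239
Accumulated factor: ((1+r)^k - 1)/r = 3.164294
Balance = $56,600.00 * 1.170239 - $9,916.74 * 3.164294
Balance = $34,856.04

$34,856.04


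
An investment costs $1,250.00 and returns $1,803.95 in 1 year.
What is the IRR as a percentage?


Formula: IRR = C1/C0 - 1
Substituting: IRR = $1,803.95 / $1,250.00 - 1
Ratio: 1.44316 - 1 = 0.44316
IRR = 44.316%

44.316%


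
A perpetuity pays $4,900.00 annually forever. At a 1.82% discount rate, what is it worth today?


Formula: PV = C / r
Substituting: PV = $4,900.00 / 0.0182
PV = $269,230.77

$269,230.77


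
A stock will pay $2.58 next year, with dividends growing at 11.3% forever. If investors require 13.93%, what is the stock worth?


Formula: P = D1 / (r - g)
Spread: r - g = 0.1393 - 0.113 = 0.0263
Substituting: P = $2.58 / 0.0263
P = $98.10

$98.10


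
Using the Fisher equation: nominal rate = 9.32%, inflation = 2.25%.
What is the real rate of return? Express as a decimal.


Formula: (1 + r_real) = (1 + r_nom) / (1 + inflation)
Substituting: (1 + r_real) = 1.0932 / 1.0225
(1 + r_real) = 1.069144
r_real = 1.069144 - 1 = 0.069144

0.069144


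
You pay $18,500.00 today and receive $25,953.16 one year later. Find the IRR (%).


Formula: IRR = C1/C0 - 1
Substituting: IRR = $25,953.16 / $18,500.00 - 1
Ratio: 1.402874 - 1 = 0.402874
IRR = 40.2874%

40.2874%


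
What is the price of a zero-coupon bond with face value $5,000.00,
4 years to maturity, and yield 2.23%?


Formula: Price = FV / (1 + r)^n
Substituting: Price = $5,000.00 / (1 + 0.0223)^4
Discount factor: (1.0223)^4 = 1.092228
Price = $5,000.00 / 1.092228 = $4,577.80

$4,577.80


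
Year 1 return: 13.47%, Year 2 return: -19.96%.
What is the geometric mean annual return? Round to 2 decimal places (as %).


Formula: Geometric mean = ((1+r1)*(1+r2))^(1/2) - 1
Product: (1 + 0.1347) * (1 + -0.1996) = 1.1347 * 0.8004 = 0.908214
Square root: 0.908214^0.5 = 0.953003
Geometric mean = 0.953003 - 1 = -0.046997
As percentage: -4.70%

-4.70%


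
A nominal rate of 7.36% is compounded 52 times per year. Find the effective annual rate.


Formula: EAR = (1 + r/m)^m - 1
Period rate: r/m = 0.0736 / 52 = 0.001415
Compounding: (1 + 0.001415)^52 = 1.07632
EAR = 1.07632 - 1 = 0.07632

0.07632


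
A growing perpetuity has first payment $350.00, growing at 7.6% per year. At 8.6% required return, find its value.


Formula: PV = C / (r - g)
Spread: r - g = 0.086 - 0.076 = 0.01
Substituting: PV = $350.00 / 0.01
PV = $35,000.00

$35,000.00


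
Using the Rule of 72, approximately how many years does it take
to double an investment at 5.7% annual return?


Formula: Years ≈ 72 / r
Substituting: Years ≈ 72 / 5.7
Years ≈ 12.6

12.6 years


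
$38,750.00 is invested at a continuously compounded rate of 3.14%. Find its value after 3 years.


Formula: FV = P * e^(r*t)
Exponent: r*t = 0.0314 * 3 = 0.0942
e^(0.0942) = 1.098779
FV = $38,750.00 * 1.098779 = $42,577.70

$42,577.70


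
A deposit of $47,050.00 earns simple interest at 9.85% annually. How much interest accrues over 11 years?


Formula: I = P * r * t
Substituting: I = $47,050.00 * 0.0985 * 11
Step: I = $47,050.00 * 1.0835
I = $50,978.68

$50,978.68


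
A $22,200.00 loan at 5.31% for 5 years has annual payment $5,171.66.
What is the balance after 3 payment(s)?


Formula: Balance = PV*(1+r)^k - PMT*((1+r)^k - 1)/r
Growth: (1 + 0.0531)^3 = 1.167909
Accumulated factor: ((1+r)^k - 1)/r = 3.16212
Balance = $22,200.00 * 1.167909 - $5,171.66 * 3.16212
Balance = $9,574.16

$9,574.16


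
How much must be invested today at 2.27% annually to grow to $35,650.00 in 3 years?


Formula: PV = FV / (1 + r)^n
Substituting: PV = $35,650.00 / (1 + 0.0227)^3
Discount factor: (1.0227)^3 = 1.069658
PV = $35,650.00 / 1.069658 = $33,328.42

$33,328.42


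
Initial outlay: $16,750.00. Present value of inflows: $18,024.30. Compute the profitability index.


Formula: PI = PV(cash flows) / initial investment
Substituting: PI = $18,024.30 / $16,750.00
PI = 1.0761

1.0761


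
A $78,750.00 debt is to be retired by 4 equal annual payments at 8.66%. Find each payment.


Formula: PMT = PV * r / (1 - (1+r)^(-n))
Denominator: 1 - (1 + 0.0866)^(-4) = 0.282666
Numerator: $78,750.00 * 0.0866 = 6819.75
PMT = 6819.75 / 0.282666 = $24,126.50

$24,126.50


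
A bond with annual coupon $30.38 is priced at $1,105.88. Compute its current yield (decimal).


Formula: Current yield = annual coupon / price
Substituting: CY = $30.38 / $1,105.88
CY = 0.027471

0.027471


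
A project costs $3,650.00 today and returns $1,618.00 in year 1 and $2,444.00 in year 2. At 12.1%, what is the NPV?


Formula: NPV = C0 + C1/(1+r) + C2/(1+r)^2
Discount C1: $1,618.00 / (1 + 0.121) = $1,443.35
Discount C2: $2,444.00 / (1 + 0.121)^2 = $1,944.87
NPV = -$3,650.00 + $1,443.35 + $1,944.87 = -$261.78

-$261.78


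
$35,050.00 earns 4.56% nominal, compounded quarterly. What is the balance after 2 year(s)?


Formula: FV = P * (1 + r/m)^(m*t)
Period rate: r/m = 0.0456 / 4 = 0.0114
Total periods: m*t = 4 * 2 = 8
Growth factor: (1 + 0.0114)^8 = 1.094923
FV = $35,050.00 * 1.094923 = $38,377.05

$38,377.05


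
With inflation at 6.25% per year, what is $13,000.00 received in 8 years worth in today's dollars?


Formula: Real value = nominal / (1 + inflation)^years
Price level: (1 + 0.0625)^8 = 1.62417
Real value = $13,000.00 / 1.62417 = $8,004.09

$8,004.09


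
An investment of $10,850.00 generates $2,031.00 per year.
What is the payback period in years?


Formula: Payback = investment / annual cash flow
Substituting: Payback = $10,850.00 / $2,031.00
Payback = 5.3422 years

5.3422 years


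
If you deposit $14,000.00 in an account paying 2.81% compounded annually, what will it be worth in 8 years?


Formula: FV = P * (1 + r)^n
Substituting: FV = $14,000.00 * (1 + 0.0281)^8
Growth factor: (1.0281)^8 = 1.248196
FV = $14,000.00 * 1.248196 = $17,474.75

$17,474.75


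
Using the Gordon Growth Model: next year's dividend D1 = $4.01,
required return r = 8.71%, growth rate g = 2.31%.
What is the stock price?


Formula: P = D1 / (r - g)
Spread: r - g = 0.0871 - 0.0231 = 0.064
Substituting: P = $4.01 / 0.064
P = $62.66

$62.66


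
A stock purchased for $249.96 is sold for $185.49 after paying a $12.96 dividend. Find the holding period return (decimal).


Formula: HPR = (P1 - P0 + D) / P0
Gain: $185.49 - $249.96 + $12.96 = -$51.51
HPR = -$51.51 / $249.96 = -0.2061

-0.2061


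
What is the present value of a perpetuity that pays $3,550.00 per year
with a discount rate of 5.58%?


Formula: PV = C / r
Substituting: PV = $3,550.00 / 0.0558
PV = $63,620.07

$63,620.07


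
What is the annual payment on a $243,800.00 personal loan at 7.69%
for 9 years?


Formula: PMT = PV * r / (1 - (1+r)^(-n))
Denominator: 1 - (1 + 0.0769)^(-9) = 0.48664
Numerator: $243,800.00 * 0.0769 = 18748.22
PMT = 18748.22 / 0.48664 = $38,525.81

$38,525.81


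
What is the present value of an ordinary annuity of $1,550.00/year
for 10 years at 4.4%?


Formula: PV = PMT * (1 - (1+r)^(-n)) / r
Discount factor: (1 + 0.044)^(-10) = 0.650122
Bracket: 1 - 0.650122 = 0.349878
PV = $1,550.00 * 0.349878 / 0.044 = $12,325.24

$12,325.24


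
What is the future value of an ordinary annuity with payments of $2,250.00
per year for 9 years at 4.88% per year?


Formula: FV = PMT * ((1+r)^n - 1) / r
Growth factor: (1 + 0.0488)^9 = 1.535444
Numerator: 1.535444 - 1 = 0.535444
FV = $2,250.00 * 0.535444 / 0.0488 = $24,687.50

$24,687.50


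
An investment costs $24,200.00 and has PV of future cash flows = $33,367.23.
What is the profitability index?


Formula: PI = PV(cash flows) / initial investment
Substituting: PI = $33,367.23 / $24,200.00
PI = 1.3788

1.3788


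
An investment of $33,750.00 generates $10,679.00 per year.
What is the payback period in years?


Formula: Payback = investment / annual cash flow
Substituting: Payback = $33,750.00 / $10,679.00
Payback = 3.1604 years

3.1604 years
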